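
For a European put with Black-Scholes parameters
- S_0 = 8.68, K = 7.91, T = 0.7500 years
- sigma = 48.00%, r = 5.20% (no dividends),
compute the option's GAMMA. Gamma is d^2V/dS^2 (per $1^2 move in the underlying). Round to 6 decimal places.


d1 = 0.5251331397; d2 = 0.1094409459
phi(d1) = 0.3475589666; exp(-qT) = 1.0000000000; exp(-rT) = 0.9617507091
Gamma = exp(-qT) * phi(d1) / (S * sigma * sqrt(T)) = 1.0000000000 * 0.3475589666 / (8.6800 * 0.4800 * 0.8660254038) = 0.096325

Answer: Gamma = 0.096325


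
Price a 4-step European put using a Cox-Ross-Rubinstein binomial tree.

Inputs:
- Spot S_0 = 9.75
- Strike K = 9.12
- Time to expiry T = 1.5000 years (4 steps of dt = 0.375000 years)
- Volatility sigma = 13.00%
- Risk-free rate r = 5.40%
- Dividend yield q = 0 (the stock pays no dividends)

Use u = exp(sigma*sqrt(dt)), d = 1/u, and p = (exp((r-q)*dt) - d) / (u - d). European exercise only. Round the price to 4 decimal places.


Answer: Price = V(0,0) = 0.1524

Derivation:
dt = T/N = 0.375000
u = exp(sigma*sqrt(dt)) = 1.082863; d = 1/u = 0.923478
p = (exp((r-q)*dt) - d) / (u - d) = 0.608454
Discount per step: exp(-r*dt) = 0.979954
Stock lattice S(k, i) with i counting down-moves:
  k=0: S(0,0) = 9.7500
  k=1: S(1,0) = 10.5579; S(1,1) = 9.0039
  k=2: S(2,0) = 11.4328; S(2,1) = 9.7500; S(2,2) = 8.3149
  k=3: S(3,0) = 12.3801; S(3,1) = 10.5579; S(3,2) = 9.0039; S(3,3) = 7.6786
  k=4: S(4,0) = 13.4060; S(4,1) = 11.4328; S(4,2) = 9.7500; S(4,3) = 8.3149; S(4,4) = 7.0911
Terminal payoffs V(N, i) = max(K - S_T, 0):
  V(4,0) = 0.000000; V(4,1) = 0.000000; V(4,2) = 0.000000; V(4,3) = 0.805089; V(4,4) = 2.028949
Backward induction: V(k, i) = exp(-r*dt) * [p * V(k+1, i) + (1-p) * V(k+1, i+1)].
  V(3,0) = exp(-r*dt) * [p*0.000000 + (1-p)*0.000000] = 0.000000
  V(3,1) = exp(-r*dt) * [p*0.000000 + (1-p)*0.000000] = 0.000000
  V(3,2) = exp(-r*dt) * [p*0.000000 + (1-p)*0.805089] = 0.308910
  V(3,3) = exp(-r*dt) * [p*0.805089 + (1-p)*2.028949] = 1.258540
  V(2,0) = exp(-r*dt) * [p*0.000000 + (1-p)*0.000000] = 0.000000
  V(2,1) = exp(-r*dt) * [p*0.000000 + (1-p)*0.308910] = 0.118528
  V(2,2) = exp(-r*dt) * [p*0.308910 + (1-p)*1.258540] = 0.667087
  V(1,0) = exp(-r*dt) * [p*0.000000 + (1-p)*0.118528] = 0.045479
  V(1,1) = exp(-r*dt) * [p*0.118528 + (1-p)*0.667087] = 0.326632
  V(0,0) = exp(-r*dt) * [p*0.045479 + (1-p)*0.326632] = 0.152445


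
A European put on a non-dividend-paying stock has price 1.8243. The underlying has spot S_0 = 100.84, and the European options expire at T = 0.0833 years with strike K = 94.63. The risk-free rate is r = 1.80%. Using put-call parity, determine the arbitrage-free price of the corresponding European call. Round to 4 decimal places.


Answer: Call price = 8.1761

Derivation:
Put-call parity: C - P = S_0 * exp(-qT) - K * exp(-rT).
S_0 * exp(-qT) = 100.8400 * 1.00000000 = 100.84000000
K * exp(-rT) = 94.6300 * 0.99850172 = 94.48821810
C = P + S*exp(-qT) - K*exp(-rT)
C = 1.8243 + 100.84000000 - 94.48821810 = 8.1761


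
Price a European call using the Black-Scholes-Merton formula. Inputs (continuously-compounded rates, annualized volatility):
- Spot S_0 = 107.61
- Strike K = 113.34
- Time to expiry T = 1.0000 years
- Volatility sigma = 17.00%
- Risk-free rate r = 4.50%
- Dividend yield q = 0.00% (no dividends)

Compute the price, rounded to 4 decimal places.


d1 = (ln(S/K) + (r - q + 0.5*sigma^2) * T) / (sigma * sqrt(T)) = 0.04453782
d2 = d1 - sigma * sqrt(T) = -0.12546218
exp(-rT) = 0.95599748; exp(-qT) = 1.00000000
C = S_0 * exp(-qT) * N(d1) - K * exp(-rT) * N(d2)
N(d1) = 0.51776215; N(d2) = 0.45007883
C = 107.6100 * 1.00000000 * 0.51776215 - 113.3400 * 0.95599748 * 0.45007883 = 6.9491

Answer: Price = 6.9491


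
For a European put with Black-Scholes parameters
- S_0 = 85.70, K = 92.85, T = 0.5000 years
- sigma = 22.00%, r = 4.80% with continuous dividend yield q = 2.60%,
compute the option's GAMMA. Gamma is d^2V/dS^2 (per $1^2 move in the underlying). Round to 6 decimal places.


d1 = -0.3666185524; d2 = -0.5221820443
phi(d1) = 0.3730125870; exp(-qT) = 0.9870841350; exp(-rT) = 0.9762857098
Gamma = exp(-qT) * phi(d1) / (S * sigma * sqrt(T)) = 0.9870841350 * 0.3730125870 / (85.7000 * 0.2200 * 0.7071067812) = 0.027618

Answer: Gamma = 0.027618


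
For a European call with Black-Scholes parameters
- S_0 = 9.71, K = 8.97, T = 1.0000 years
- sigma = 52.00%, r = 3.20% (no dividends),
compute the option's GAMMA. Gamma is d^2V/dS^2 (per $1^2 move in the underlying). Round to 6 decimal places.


d1 = 0.4739819351; d2 = -0.0460180649
phi(d1) = 0.3565545731; exp(-qT) = 1.0000000000; exp(-rT) = 0.9685065821
Gamma = exp(-qT) * phi(d1) / (S * sigma * sqrt(T)) = 1.0000000000 * 0.3565545731 / (9.7100 * 0.5200 * 1.0000000000) = 0.070616

Answer: Gamma = 0.070616


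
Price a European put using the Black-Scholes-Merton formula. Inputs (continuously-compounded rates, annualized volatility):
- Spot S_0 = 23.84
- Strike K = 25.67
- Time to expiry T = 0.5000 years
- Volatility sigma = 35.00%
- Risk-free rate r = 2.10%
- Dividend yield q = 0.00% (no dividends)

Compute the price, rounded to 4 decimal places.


d1 = (ln(S/K) + (r - q + 0.5*sigma^2) * T) / (sigma * sqrt(T)) = -0.13266597
d2 = d1 - sigma * sqrt(T) = -0.38015334
exp(-rT) = 0.98955493; exp(-qT) = 1.00000000
P = K * exp(-rT) * N(-d2) - S_0 * exp(-qT) * N(-d1)
N(-d1) = 0.55277122; N(-d2) = 0.64808421
P = 25.6700 * 0.98955493 * 0.64808421 - 23.8400 * 1.00000000 * 0.55277122 = 3.2845

Answer: Price = 3.2845


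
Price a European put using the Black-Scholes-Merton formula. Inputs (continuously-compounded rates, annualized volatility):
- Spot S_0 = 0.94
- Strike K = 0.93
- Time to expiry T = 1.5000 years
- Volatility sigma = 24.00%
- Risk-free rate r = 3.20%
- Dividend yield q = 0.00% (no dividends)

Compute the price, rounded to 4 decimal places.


Answer: Price = 0.0820

Derivation:
d1 = (ln(S/K) + (r - q + 0.5*sigma^2) * T) / (sigma * sqrt(T)) = 0.34665481
d2 = d1 - sigma * sqrt(T) = 0.05271604
exp(-rT) = 0.95313379; exp(-qT) = 1.00000000
P = K * exp(-rT) * N(-d2) - S_0 * exp(-qT) * N(-d1)
N(-d1) = 0.36442533; N(-d2) = 0.47897908
P = 0.9300 * 0.95313379 * 0.47897908 - 0.9400 * 1.00000000 * 0.36442533 = 0.0820


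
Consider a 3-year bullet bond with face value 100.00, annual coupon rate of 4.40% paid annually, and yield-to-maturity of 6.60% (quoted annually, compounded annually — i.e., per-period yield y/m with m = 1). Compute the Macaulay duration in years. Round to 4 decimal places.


Coupon per period c = face * coupon_rate / m = 4.400000
Periods per year m = 1; per-period yield y/m = 0.066000
Number of cashflows N = 3
Cashflows (t years, CF_t, discount factor 1/(1+y/m)^(m*t), PV):
  t = 1.0000: CF_t = 4.400000, DF = 0.938086, PV = 4.127580
  t = 2.0000: CF_t = 4.400000, DF = 0.880006, PV = 3.872026
  t = 3.0000: CF_t = 104.400000, DF = 0.825521, PV = 86.184444
Price P = sum_t PV_t = 94.184050
Macaulay numerator sum_t t * PV_t:
  t * PV_t at t = 1.0000: 4.127580
  t * PV_t at t = 2.0000: 7.744052
  t * PV_t at t = 3.0000: 258.553332
Macaulay duration D = (sum_t t * PV_t) / P = 270.424964 / 94.184050 = 2.871239

Answer: Macaulay duration = 2.8712 years


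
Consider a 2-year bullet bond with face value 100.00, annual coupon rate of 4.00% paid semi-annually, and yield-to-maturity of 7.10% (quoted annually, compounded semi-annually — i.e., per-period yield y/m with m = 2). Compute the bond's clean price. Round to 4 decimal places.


Coupon per period c = face * coupon_rate / m = 2.000000
Periods per year m = 2; per-period yield y/m = 0.035500
Number of cashflows N = 4
Cashflows (t years, CF_t, discount factor 1/(1+y/m)^(m*t), PV):
  t = 0.5000: CF_t = 2.000000, DF = 0.965717, PV = 1.931434
  t = 1.0000: CF_t = 2.000000, DF = 0.932609, PV = 1.865219
  t = 1.5000: CF_t = 2.000000, DF = 0.900637, PV = 1.801274
  t = 2.0000: CF_t = 102.000000, DF = 0.869760, PV = 88.715552
Price P = sum_t PV_t = 94.313478

Answer: Price = 94.3135


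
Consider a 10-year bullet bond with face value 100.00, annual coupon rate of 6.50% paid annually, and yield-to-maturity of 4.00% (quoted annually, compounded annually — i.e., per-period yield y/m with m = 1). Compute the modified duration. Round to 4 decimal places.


Coupon per period c = face * coupon_rate / m = 6.500000
Periods per year m = 1; per-period yield y/m = 0.040000
Number of cashflows N = 10
Cashflows (t years, CF_t, discount factor 1/(1+y/m)^(m*t), PV):
  t = 1.0000: CF_t = 6.500000, DF = 0.961538, PV = 6.250000
  t = 2.0000: CF_t = 6.500000, DF = 0.924556, PV = 6.009615
  t = 3.0000: CF_t = 6.500000, DF = 0.888996, PV = 5.778476
  t = 4.0000: CF_t = 6.500000, DF = 0.854804, PV = 5.556227
  t = 5.0000: CF_t = 6.500000, DF = 0.821927, PV = 5.342526
  t = 6.0000: CF_t = 6.500000, DF = 0.790315, PV = 5.137044
  t = 7.0000: CF_t = 6.500000, DF = 0.759918, PV = 4.939466
  t = 8.0000: CF_t = 6.500000, DF = 0.730690, PV = 4.749486
  t = 9.0000: CF_t = 6.500000, DF = 0.702587, PV = 4.566814
  t = 10.0000: CF_t = 106.500000, DF = 0.675564, PV = 71.947584
Price P = sum_t PV_t = 120.277239
First compute Macaulay numerator sum_t t * PV_t:
  t * PV_t at t = 1.0000: 6.250000
  t * PV_t at t = 2.0000: 12.019231
  t * PV_t at t = 3.0000: 17.335429
  t * PV_t at t = 4.0000: 22.224909
  t * PV_t at t = 5.0000: 26.712631
  t * PV_t at t = 6.0000: 30.822267
  t * PV_t at t = 7.0000: 34.576261
  t * PV_t at t = 8.0000: 37.995891
  t * PV_t at t = 9.0000: 41.101324
  t * PV_t at t = 10.0000: 719.475840
Macaulay duration D = 948.513781 / 120.277239 = 7.886062
Modified duration = D / (1 + y/m) = 7.886062 / (1 + 0.040000) = 7.582752

Answer: Modified duration = 7.5828


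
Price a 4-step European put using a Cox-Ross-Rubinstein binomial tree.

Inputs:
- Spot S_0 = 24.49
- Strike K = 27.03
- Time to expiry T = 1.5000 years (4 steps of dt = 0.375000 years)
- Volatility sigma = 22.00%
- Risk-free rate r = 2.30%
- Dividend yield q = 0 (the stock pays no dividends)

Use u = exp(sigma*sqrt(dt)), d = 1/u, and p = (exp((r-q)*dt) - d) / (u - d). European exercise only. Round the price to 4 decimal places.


Answer: Price = V(0,0) = 3.7226

Derivation:
dt = T/N = 0.375000
u = exp(sigma*sqrt(dt)) = 1.144219; d = 1/u = 0.873959
p = (exp((r-q)*dt) - d) / (u - d) = 0.498422
Discount per step: exp(-r*dt) = 0.991412
Stock lattice S(k, i) with i counting down-moves:
  k=0: S(0,0) = 24.4900
  k=1: S(1,0) = 28.0219; S(1,1) = 21.4033
  k=2: S(2,0) = 32.0632; S(2,1) = 24.4900; S(2,2) = 18.7056
  k=3: S(3,0) = 36.6873; S(3,1) = 28.0219; S(3,2) = 21.4033; S(3,3) = 16.3479
  k=4: S(4,0) = 41.9783; S(4,1) = 32.0632; S(4,2) = 24.4900; S(4,3) = 18.7056; S(4,4) = 14.2874
Terminal payoffs V(N, i) = max(K - S_T, 0):
  V(4,0) = 0.000000; V(4,1) = 0.000000; V(4,2) = 2.540000; V(4,3) = 8.324436; V(4,4) = 12.742613
Backward induction: V(k, i) = exp(-r*dt) * [p * V(k+1, i) + (1-p) * V(k+1, i+1)].
  V(3,0) = exp(-r*dt) * [p*0.000000 + (1-p)*0.000000] = 0.000000
  V(3,1) = exp(-r*dt) * [p*0.000000 + (1-p)*2.540000] = 1.263067
  V(3,2) = exp(-r*dt) * [p*2.540000 + (1-p)*8.324436] = 5.394615
  V(3,3) = exp(-r*dt) * [p*8.324436 + (1-p)*12.742613] = 10.449975
  V(2,0) = exp(-r*dt) * [p*0.000000 + (1-p)*1.263067] = 0.628086
  V(2,1) = exp(-r*dt) * [p*1.263067 + (1-p)*5.394615] = 3.306716
  V(2,2) = exp(-r*dt) * [p*5.394615 + (1-p)*10.449975] = 7.862167
  V(1,0) = exp(-r*dt) * [p*0.628086 + (1-p)*3.306716] = 1.954695
  V(1,1) = exp(-r*dt) * [p*3.306716 + (1-p)*7.862167] = 5.543609
  V(0,0) = exp(-r*dt) * [p*1.954695 + (1-p)*5.543609] = 3.722569


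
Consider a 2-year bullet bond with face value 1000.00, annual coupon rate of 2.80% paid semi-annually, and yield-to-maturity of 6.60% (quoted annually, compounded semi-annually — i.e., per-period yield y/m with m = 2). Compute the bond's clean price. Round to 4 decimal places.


Coupon per period c = face * coupon_rate / m = 14.000000
Periods per year m = 2; per-period yield y/m = 0.033000
Number of cashflows N = 4
Cashflows (t years, CF_t, discount factor 1/(1+y/m)^(m*t), PV):
  t = 0.5000: CF_t = 14.000000, DF = 0.968054, PV = 13.552759
  t = 1.0000: CF_t = 14.000000, DF = 0.937129, PV = 13.119805
  t = 1.5000: CF_t = 14.000000, DF = 0.907192, PV = 12.700683
  t = 2.0000: CF_t = 1014.000000, DF = 0.878211, PV = 890.505629
Price P = sum_t PV_t = 929.878876

Answer: Price = 929.8789


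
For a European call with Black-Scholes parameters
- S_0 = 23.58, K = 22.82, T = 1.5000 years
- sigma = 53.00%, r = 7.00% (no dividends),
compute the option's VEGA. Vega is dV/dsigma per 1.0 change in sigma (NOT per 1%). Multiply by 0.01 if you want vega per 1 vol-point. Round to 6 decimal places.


d1 = 0.5367872685; d2 = -0.1123275134
phi(d1) = 0.3454149542; exp(-qT) = 1.0000000000; exp(-rT) = 0.9003245226
Vega = S * exp(-qT) * phi(d1) * sqrt(T) = 23.5800 * 1.0000000000 * 0.3454149542 * 1.2247448714 = 9.975406

Answer: Vega = 9.975406


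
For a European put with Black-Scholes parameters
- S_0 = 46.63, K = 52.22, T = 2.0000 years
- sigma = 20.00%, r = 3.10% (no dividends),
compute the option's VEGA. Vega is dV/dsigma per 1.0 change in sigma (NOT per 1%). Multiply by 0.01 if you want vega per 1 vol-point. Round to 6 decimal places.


d1 = -0.0396738256; d2 = -0.3225165381
phi(d1) = 0.3986284339; exp(-qT) = 1.0000000000; exp(-rT) = 0.9398828868
Vega = S * exp(-qT) * phi(d1) * sqrt(T) = 46.6300 * 1.0000000000 * 0.3986284339 * 1.4142135624 = 26.287464

Answer: Vega = 26.287464


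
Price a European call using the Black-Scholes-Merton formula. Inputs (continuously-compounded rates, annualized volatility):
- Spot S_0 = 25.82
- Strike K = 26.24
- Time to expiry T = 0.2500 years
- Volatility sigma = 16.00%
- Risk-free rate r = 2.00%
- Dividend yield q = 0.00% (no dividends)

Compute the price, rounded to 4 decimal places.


d1 = (ln(S/K) + (r - q + 0.5*sigma^2) * T) / (sigma * sqrt(T)) = -0.09919473
d2 = d1 - sigma * sqrt(T) = -0.17919473
exp(-rT) = 0.99501248; exp(-qT) = 1.00000000
C = S_0 * exp(-qT) * N(d1) - K * exp(-rT) * N(d2)
N(d1) = 0.46049183; N(d2) = 0.42889240
C = 25.8200 * 1.00000000 * 0.46049183 - 26.2400 * 0.99501248 * 0.42889240 = 0.6919

Answer: Price = 0.6919


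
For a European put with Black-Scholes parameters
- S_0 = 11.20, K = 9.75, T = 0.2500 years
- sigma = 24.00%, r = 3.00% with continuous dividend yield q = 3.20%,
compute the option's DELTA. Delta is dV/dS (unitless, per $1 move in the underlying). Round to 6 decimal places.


Answer: Delta = -0.112006

Derivation:
d1 = 1.2112207774; d2 = 1.0912207774
phi(d1) = 0.1915768167; exp(-qT) = 0.9920319148; exp(-rT) = 0.9925280548
N(-d1) = 0.1129054009
Delta = -exp(-qT) * N(-d1) = -0.9920319148 * 0.1129054009 = -0.112006


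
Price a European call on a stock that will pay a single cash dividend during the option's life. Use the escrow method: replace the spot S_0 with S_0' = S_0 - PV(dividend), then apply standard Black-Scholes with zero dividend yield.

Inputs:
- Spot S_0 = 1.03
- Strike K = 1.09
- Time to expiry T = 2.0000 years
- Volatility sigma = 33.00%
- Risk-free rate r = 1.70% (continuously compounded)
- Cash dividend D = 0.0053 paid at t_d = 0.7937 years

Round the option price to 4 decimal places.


Answer: Price = 0.1777

Derivation:
PV(D) = D * exp(-r * t_d) = 0.0053 * 0.98659772 = 0.00522897
S_0' = S_0 - PV(D) = 1.0300 - 0.00522897 = 1.02477103
d1 = (ln(S_0'/K) + (r + sigma^2/2)*T) / (sigma*sqrt(T)) = 0.17397293
d2 = d1 - sigma*sqrt(T) = -0.29271755
exp(-rT) = 0.96657150
N(d1) = 0.56905663; N(d2) = 0.38486903
C = S_0' * N(d1) - K * exp(-rT) * N(d2) = 1.02477103 * 0.56905663 - 1.0900 * 0.96657150 * 0.38486903 = 0.1777


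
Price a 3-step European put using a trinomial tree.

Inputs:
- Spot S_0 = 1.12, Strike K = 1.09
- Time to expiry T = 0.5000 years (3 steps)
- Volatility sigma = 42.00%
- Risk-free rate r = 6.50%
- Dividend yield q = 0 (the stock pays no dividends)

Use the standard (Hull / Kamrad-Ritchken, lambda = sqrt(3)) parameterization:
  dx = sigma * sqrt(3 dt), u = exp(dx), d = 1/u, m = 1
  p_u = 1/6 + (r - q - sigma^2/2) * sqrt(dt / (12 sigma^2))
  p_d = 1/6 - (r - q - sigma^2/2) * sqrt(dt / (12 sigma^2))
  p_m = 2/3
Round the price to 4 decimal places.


dt = T/N = 0.166667; dx = sigma*sqrt(3*dt) = 0.296985
u = exp(dx) = 1.345795; d = 1/u = 0.743055
p_u = 0.160157, p_m = 0.666667, p_d = 0.173177
Discount per step: exp(-r*dt) = 0.989225
Stock lattice S(k, j) with j the centered position index:
  k=0: S(0,+0) = 1.1200
  k=1: S(1,-1) = 0.8322; S(1,+0) = 1.1200; S(1,+1) = 1.5073
  k=2: S(2,-2) = 0.6184; S(2,-1) = 0.8322; S(2,+0) = 1.1200; S(2,+1) = 1.5073; S(2,+2) = 2.0285
  k=3: S(3,-3) = 0.4595; S(3,-2) = 0.6184; S(3,-1) = 0.8322; S(3,+0) = 1.1200; S(3,+1) = 1.5073; S(3,+2) = 2.0285; S(3,+3) = 2.7299
Terminal payoffs V(N, j) = max(K - S_T, 0):
  V(3,-3) = 0.630504; V(3,-2) = 0.471613; V(3,-1) = 0.257778; V(3,+0) = 0.000000; V(3,+1) = 0.000000; V(3,+2) = 0.000000; V(3,+3) = 0.000000
Backward induction: V(k, j) = exp(-r*dt) * [p_u * V(k+1, j+1) + p_m * V(k+1, j) + p_d * V(k+1, j-1)]
  V(2,-2) = exp(-r*dt) * [p_u*0.257778 + p_m*0.471613 + p_d*0.630504] = 0.459873
  V(2,-1) = exp(-r*dt) * [p_u*0.000000 + p_m*0.257778 + p_d*0.471613] = 0.250793
  V(2,+0) = exp(-r*dt) * [p_u*0.000000 + p_m*0.000000 + p_d*0.257778] = 0.044160
  V(2,+1) = exp(-r*dt) * [p_u*0.000000 + p_m*0.000000 + p_d*0.000000] = 0.000000
  V(2,+2) = exp(-r*dt) * [p_u*0.000000 + p_m*0.000000 + p_d*0.000000] = 0.000000
  V(1,-1) = exp(-r*dt) * [p_u*0.044160 + p_m*0.250793 + p_d*0.459873] = 0.251171
  V(1,+0) = exp(-r*dt) * [p_u*0.000000 + p_m*0.044160 + p_d*0.250793] = 0.072086
  V(1,+1) = exp(-r*dt) * [p_u*0.000000 + p_m*0.000000 + p_d*0.044160] = 0.007565
  V(0,+0) = exp(-r*dt) * [p_u*0.007565 + p_m*0.072086 + p_d*0.251171] = 0.091767

Answer: Price = V(0,0) = 0.0918


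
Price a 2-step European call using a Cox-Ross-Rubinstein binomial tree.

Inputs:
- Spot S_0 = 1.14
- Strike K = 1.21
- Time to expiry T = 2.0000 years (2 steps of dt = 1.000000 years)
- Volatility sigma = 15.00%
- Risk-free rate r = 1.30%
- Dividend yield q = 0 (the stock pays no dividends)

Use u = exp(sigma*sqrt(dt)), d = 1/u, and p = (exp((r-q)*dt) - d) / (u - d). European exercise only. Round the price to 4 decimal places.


Answer: Price = V(0,0) = 0.0820

Derivation:
dt = T/N = 1.000000
u = exp(sigma*sqrt(dt)) = 1.161834; d = 1/u = 0.860708
p = (exp((r-q)*dt) - d) / (u - d) = 0.506023
Discount per step: exp(-r*dt) = 0.987084
Stock lattice S(k, i) with i counting down-moves:
  k=0: S(0,0) = 1.1400
  k=1: S(1,0) = 1.3245; S(1,1) = 0.9812
  k=2: S(2,0) = 1.5388; S(2,1) = 1.1400; S(2,2) = 0.8445
Terminal payoffs V(N, i) = max(S_T - K, 0):
  V(2,0) = 0.328839; V(2,1) = 0.000000; V(2,2) = 0.000000
Backward induction: V(k, i) = exp(-r*dt) * [p * V(k+1, i) + (1-p) * V(k+1, i+1)].
  V(1,0) = exp(-r*dt) * [p*0.328839 + (1-p)*0.000000] = 0.164251
  V(1,1) = exp(-r*dt) * [p*0.000000 + (1-p)*0.000000] = 0.000000
  V(0,0) = exp(-r*dt) * [p*0.164251 + (1-p)*0.000000] = 0.082041


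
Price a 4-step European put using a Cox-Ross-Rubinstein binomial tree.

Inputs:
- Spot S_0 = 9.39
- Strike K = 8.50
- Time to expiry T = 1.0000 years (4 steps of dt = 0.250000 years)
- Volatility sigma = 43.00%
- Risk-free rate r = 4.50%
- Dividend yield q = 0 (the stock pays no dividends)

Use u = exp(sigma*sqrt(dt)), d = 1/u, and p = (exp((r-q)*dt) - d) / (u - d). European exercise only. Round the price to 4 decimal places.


Answer: Price = V(0,0) = 0.9690

Derivation:
dt = T/N = 0.250000
u = exp(sigma*sqrt(dt)) = 1.239862; d = 1/u = 0.806541
p = (exp((r-q)*dt) - d) / (u - d) = 0.472565
Discount per step: exp(-r*dt) = 0.988813
Stock lattice S(k, i) with i counting down-moves:
  k=0: S(0,0) = 9.3900
  k=1: S(1,0) = 11.6423; S(1,1) = 7.5734
  k=2: S(2,0) = 14.4348; S(2,1) = 9.3900; S(2,2) = 6.1083
  k=3: S(3,0) = 17.8972; S(3,1) = 11.6423; S(3,2) = 7.5734; S(3,3) = 4.9266
  k=4: S(4,0) = 22.1901; S(4,1) = 14.4348; S(4,2) = 9.3900; S(4,3) = 6.1083; S(4,4) = 3.9735
Terminal payoffs V(N, i) = max(K - S_T, 0):
  V(4,0) = 0.000000; V(4,1) = 0.000000; V(4,2) = 0.000000; V(4,3) = 2.391720; V(4,4) = 4.526508
Backward induction: V(k, i) = exp(-r*dt) * [p * V(k+1, i) + (1-p) * V(k+1, i+1)].
  V(3,0) = exp(-r*dt) * [p*0.000000 + (1-p)*0.000000] = 0.000000
  V(3,1) = exp(-r*dt) * [p*0.000000 + (1-p)*0.000000] = 0.000000
  V(3,2) = exp(-r*dt) * [p*0.000000 + (1-p)*2.391720] = 1.247365
  V(3,3) = exp(-r*dt) * [p*2.391720 + (1-p)*4.526508] = 3.478330
  V(2,0) = exp(-r*dt) * [p*0.000000 + (1-p)*0.000000] = 0.000000
  V(2,1) = exp(-r*dt) * [p*0.000000 + (1-p)*1.247365] = 0.650544
  V(2,2) = exp(-r*dt) * [p*1.247365 + (1-p)*3.478330] = 2.396936
  V(1,0) = exp(-r*dt) * [p*0.000000 + (1-p)*0.650544] = 0.339281
  V(1,1) = exp(-r*dt) * [p*0.650544 + (1-p)*2.396936] = 1.554070
  V(0,0) = exp(-r*dt) * [p*0.339281 + (1-p)*1.554070] = 0.969040


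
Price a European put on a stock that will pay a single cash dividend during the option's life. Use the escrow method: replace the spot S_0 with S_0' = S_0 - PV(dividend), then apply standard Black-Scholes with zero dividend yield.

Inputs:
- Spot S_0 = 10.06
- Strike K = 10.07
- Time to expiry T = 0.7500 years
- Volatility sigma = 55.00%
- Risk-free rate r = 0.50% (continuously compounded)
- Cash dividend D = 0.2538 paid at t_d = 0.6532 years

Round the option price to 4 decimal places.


Answer: Price = 1.9820

Derivation:
PV(D) = D * exp(-r * t_d) = 0.2538 * 0.99673933 = 0.25297244
S_0' = S_0 - PV(D) = 10.0600 - 0.25297244 = 9.80702756
d1 = (ln(S_0'/K) + (r + sigma^2/2)*T) / (sigma*sqrt(T)) = 0.19047524
d2 = d1 - sigma*sqrt(T) = -0.28583873
exp(-rT) = 0.99625702
N(-d1) = 0.42446837; N(-d2) = 0.61249918
P = K * exp(-rT) * N(-d2) - S_0' * N(-d1) = 10.0700 * 0.99625702 * 0.61249918 - 9.80702756 * 0.42446837 = 1.9820


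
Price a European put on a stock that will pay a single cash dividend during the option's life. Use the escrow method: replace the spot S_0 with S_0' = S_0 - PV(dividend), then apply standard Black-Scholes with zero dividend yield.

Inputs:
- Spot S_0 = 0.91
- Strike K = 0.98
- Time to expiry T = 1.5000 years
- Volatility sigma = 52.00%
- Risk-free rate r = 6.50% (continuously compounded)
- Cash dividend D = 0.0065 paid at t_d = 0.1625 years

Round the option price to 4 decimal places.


Answer: Price = 0.2167

Derivation:
PV(D) = D * exp(-r * t_d) = 0.0065 * 0.98949309 = 0.00643171
S_0' = S_0 - PV(D) = 0.9100 - 0.00643171 = 0.90356829
d1 = (ln(S_0'/K) + (r + sigma^2/2)*T) / (sigma*sqrt(T)) = 0.34402632
d2 = d1 - sigma*sqrt(T) = -0.29284101
exp(-rT) = 0.90710234
N(-d1) = 0.36541325; N(-d2) = 0.61517816
P = K * exp(-rT) * N(-d2) - S_0' * N(-d1) = 0.9800 * 0.90710234 * 0.61517816 - 0.90356829 * 0.36541325 = 0.2167


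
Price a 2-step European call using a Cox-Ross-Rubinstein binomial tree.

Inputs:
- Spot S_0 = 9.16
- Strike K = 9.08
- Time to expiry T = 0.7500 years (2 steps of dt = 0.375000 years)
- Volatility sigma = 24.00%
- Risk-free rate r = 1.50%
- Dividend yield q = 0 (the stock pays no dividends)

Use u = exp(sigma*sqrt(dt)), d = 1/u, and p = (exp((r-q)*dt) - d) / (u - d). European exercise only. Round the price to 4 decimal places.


Answer: Price = V(0,0) = 0.7783

Derivation:
dt = T/N = 0.375000
u = exp(sigma*sqrt(dt)) = 1.158319; d = 1/u = 0.863320
p = (exp((r-q)*dt) - d) / (u - d) = 0.482445
Discount per step: exp(-r*dt) = 0.994391
Stock lattice S(k, i) with i counting down-moves:
  k=0: S(0,0) = 9.1600
  k=1: S(1,0) = 10.6102; S(1,1) = 7.9080
  k=2: S(2,0) = 12.2900; S(2,1) = 9.1600; S(2,2) = 6.8272
Terminal payoffs V(N, i) = max(S_T - K, 0):
  V(2,0) = 3.209988; V(2,1) = 0.080000; V(2,2) = 0.000000
Backward induction: V(k, i) = exp(-r*dt) * [p * V(k+1, i) + (1-p) * V(k+1, i+1)].
  V(1,0) = exp(-r*dt) * [p*3.209988 + (1-p)*0.080000] = 1.581129
  V(1,1) = exp(-r*dt) * [p*0.080000 + (1-p)*0.000000] = 0.038379
  V(0,0) = exp(-r*dt) * [p*1.581129 + (1-p)*0.038379] = 0.778281


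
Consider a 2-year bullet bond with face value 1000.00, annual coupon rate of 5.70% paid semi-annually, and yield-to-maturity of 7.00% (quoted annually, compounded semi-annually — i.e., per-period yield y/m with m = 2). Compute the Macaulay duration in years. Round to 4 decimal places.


Coupon per period c = face * coupon_rate / m = 28.500000
Periods per year m = 2; per-period yield y/m = 0.035000
Number of cashflows N = 4
Cashflows (t years, CF_t, discount factor 1/(1+y/m)^(m*t), PV):
  t = 0.5000: CF_t = 28.500000, DF = 0.966184, PV = 27.536232
  t = 1.0000: CF_t = 28.500000, DF = 0.933511, PV = 26.605055
  t = 1.5000: CF_t = 28.500000, DF = 0.901943, PV = 25.705367
  t = 2.0000: CF_t = 1028.500000, DF = 0.871442, PV = 896.278331
Price P = sum_t PV_t = 976.124985
Macaulay numerator sum_t t * PV_t:
  t * PV_t at t = 0.5000: 13.768116
  t * PV_t at t = 1.0000: 26.605055
  t * PV_t at t = 1.5000: 38.558051
  t * PV_t at t = 2.0000: 1792.556662
Macaulay duration D = (sum_t t * PV_t) / P = 1871.487884 / 976.124985 = 1.917263

Answer: Macaulay duration = 1.9173 years


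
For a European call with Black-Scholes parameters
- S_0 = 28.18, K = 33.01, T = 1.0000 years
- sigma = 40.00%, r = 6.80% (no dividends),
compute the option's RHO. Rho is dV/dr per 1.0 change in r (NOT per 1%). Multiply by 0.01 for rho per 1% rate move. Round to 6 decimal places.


Answer: Rho = 10.338716

Derivation:
d1 = -0.0254950985; d2 = -0.4254950985
phi(d1) = 0.3988126452; exp(-qT) = 1.0000000000; exp(-rT) = 0.9342604736
N(d2) = 0.3352378970
Rho = K*T*exp(-rT)*N(d2) = 33.0100 * 1.0000 * 0.9342604736 * 0.3352378970 = 10.338716


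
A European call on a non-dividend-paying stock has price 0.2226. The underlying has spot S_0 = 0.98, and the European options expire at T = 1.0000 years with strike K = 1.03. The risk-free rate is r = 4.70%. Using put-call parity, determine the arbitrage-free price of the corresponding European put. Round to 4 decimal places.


Put-call parity: C - P = S_0 * exp(-qT) - K * exp(-rT).
S_0 * exp(-qT) = 0.9800 * 1.00000000 = 0.98000000
K * exp(-rT) = 1.0300 * 0.95408740 = 0.98271002
P = C - S*exp(-qT) + K*exp(-rT)
P = 0.2226 - 0.98000000 + 0.98271002 = 0.2253

Answer: Put price = 0.2253


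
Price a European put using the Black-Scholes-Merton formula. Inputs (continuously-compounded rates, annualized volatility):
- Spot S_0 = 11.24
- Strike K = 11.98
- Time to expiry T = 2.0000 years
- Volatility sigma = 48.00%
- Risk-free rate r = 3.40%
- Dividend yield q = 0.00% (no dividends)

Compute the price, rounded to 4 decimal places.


d1 = (ln(S/K) + (r - q + 0.5*sigma^2) * T) / (sigma * sqrt(T)) = 0.34565774
d2 = d1 - sigma * sqrt(T) = -0.33316477
exp(-rT) = 0.93426047; exp(-qT) = 1.00000000
P = K * exp(-rT) * N(-d2) - S_0 * exp(-qT) * N(-d1)
N(-d1) = 0.36479998; N(-d2) = 0.63049505
P = 11.9800 * 0.93426047 * 0.63049505 - 11.2400 * 1.00000000 * 0.36479998 = 2.9564

Answer: Price = 2.9564


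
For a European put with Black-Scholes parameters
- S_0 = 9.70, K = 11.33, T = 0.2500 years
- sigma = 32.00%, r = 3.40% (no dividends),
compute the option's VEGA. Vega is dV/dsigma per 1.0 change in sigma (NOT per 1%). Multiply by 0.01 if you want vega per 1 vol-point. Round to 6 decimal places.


d1 = -0.8376761846; d2 = -0.9976761846
phi(d1) = 0.2808908194; exp(-qT) = 1.0000000000; exp(-rT) = 0.9915360229
Vega = S * exp(-qT) * phi(d1) * sqrt(T) = 9.7000 * 1.0000000000 * 0.2808908194 * 0.5000000000 = 1.362320

Answer: Vega = 1.362320


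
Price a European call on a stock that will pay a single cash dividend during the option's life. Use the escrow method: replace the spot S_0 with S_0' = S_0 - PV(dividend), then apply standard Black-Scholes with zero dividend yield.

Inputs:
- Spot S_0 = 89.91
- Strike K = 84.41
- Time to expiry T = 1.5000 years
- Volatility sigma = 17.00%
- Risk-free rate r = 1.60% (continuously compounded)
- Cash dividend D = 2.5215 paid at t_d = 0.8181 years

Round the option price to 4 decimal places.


PV(D) = D * exp(-r * t_d) = 2.5215 * 0.98699570 = 2.48870965
S_0' = S_0 - PV(D) = 89.9100 - 2.48870965 = 87.42129035
d1 = (ln(S_0'/K) + (r + sigma^2/2)*T) / (sigma*sqrt(T)) = 0.38773008
d2 = d1 - sigma*sqrt(T) = 0.17952345
exp(-rT) = 0.97628571
N(d1) = 0.65089210; N(d2) = 0.57123665
C = S_0' * N(d1) - K * exp(-rT) * N(d2) = 87.42129035 * 0.65089210 - 84.4100 * 0.97628571 * 0.57123665 = 9.8272

Answer: Price = 9.8272


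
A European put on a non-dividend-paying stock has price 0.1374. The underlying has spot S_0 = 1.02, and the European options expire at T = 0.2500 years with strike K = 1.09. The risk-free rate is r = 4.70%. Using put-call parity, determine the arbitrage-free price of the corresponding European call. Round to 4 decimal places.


Answer: Call price = 0.0801

Derivation:
Put-call parity: C - P = S_0 * exp(-qT) - K * exp(-rT).
S_0 * exp(-qT) = 1.0200 * 1.00000000 = 1.02000000
K * exp(-rT) = 1.0900 * 0.98831876 = 1.07726745
C = P + S*exp(-qT) - K*exp(-rT)
C = 0.1374 + 1.02000000 - 1.07726745 = 0.0801


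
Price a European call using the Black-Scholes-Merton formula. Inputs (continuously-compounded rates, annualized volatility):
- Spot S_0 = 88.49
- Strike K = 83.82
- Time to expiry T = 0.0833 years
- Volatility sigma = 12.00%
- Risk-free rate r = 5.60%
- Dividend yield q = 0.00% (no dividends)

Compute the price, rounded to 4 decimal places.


Answer: Price = 5.1145

Derivation:
d1 = (ln(S/K) + (r - q + 0.5*sigma^2) * T) / (sigma * sqrt(T)) = 1.71745449
d2 = d1 - sigma * sqrt(T) = 1.68282041
exp(-rT) = 0.99534606; exp(-qT) = 1.00000000
C = S_0 * exp(-qT) * N(d1) - K * exp(-rT) * N(d2)
N(d1) = 0.95705192; N(d2) = 0.95379507
C = 88.4900 * 1.00000000 * 0.95705192 - 83.8200 * 0.99534606 * 0.95379507 = 5.1145


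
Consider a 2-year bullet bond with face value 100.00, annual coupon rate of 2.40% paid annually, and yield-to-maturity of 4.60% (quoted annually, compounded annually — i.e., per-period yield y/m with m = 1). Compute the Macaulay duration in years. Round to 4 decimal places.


Answer: Macaulay duration = 1.9761 years

Derivation:
Coupon per period c = face * coupon_rate / m = 2.400000
Periods per year m = 1; per-period yield y/m = 0.046000
Number of cashflows N = 2
Cashflows (t years, CF_t, discount factor 1/(1+y/m)^(m*t), PV):
  t = 1.0000: CF_t = 2.400000, DF = 0.956023, PV = 2.294455
  t = 2.0000: CF_t = 102.400000, DF = 0.913980, PV = 93.591539
Price P = sum_t PV_t = 95.885994
Macaulay numerator sum_t t * PV_t:
  t * PV_t at t = 1.0000: 2.294455
  t * PV_t at t = 2.0000: 187.183077
Macaulay duration D = (sum_t t * PV_t) / P = 189.477533 / 95.885994 = 1.976071


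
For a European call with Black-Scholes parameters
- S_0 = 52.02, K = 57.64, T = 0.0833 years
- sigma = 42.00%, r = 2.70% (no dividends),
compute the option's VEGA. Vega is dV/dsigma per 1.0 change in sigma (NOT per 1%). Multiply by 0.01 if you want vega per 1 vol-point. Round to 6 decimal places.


Answer: Vega = 4.462831

Derivation:
d1 = -0.7671414286; d2 = -0.8883607340
phi(d1) = 0.2972470942; exp(-qT) = 1.0000000000; exp(-rT) = 0.9977534273
Vega = S * exp(-qT) * phi(d1) * sqrt(T) = 52.0200 * 1.0000000000 * 0.2972470942 * 0.2886173938 = 4.462831


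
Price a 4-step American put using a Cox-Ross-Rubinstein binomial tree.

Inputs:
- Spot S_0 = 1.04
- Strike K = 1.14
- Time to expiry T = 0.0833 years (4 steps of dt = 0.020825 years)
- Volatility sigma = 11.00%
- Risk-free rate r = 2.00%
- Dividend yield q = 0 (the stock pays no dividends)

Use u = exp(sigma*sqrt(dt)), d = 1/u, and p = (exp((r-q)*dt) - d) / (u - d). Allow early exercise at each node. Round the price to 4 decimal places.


Answer: Price = V(0,0) = 0.1000

Derivation:
dt = T/N = 0.020825
u = exp(sigma*sqrt(dt)) = 1.016001; d = 1/u = 0.984251
p = (exp((r-q)*dt) - d) / (u - d) = 0.509153
Discount per step: exp(-r*dt) = 0.999584
Stock lattice S(k, i) with i counting down-moves:
  k=0: S(0,0) = 1.0400
  k=1: S(1,0) = 1.0566; S(1,1) = 1.0236
  k=2: S(2,0) = 1.0735; S(2,1) = 1.0400; S(2,2) = 1.0075
  k=3: S(3,0) = 1.0907; S(3,1) = 1.0566; S(3,2) = 1.0236; S(3,3) = 0.9916
  k=4: S(4,0) = 1.1082; S(4,1) = 1.0735; S(4,2) = 1.0400; S(4,3) = 1.0075; S(4,4) = 0.9760
Terminal payoffs V(N, i) = max(K - S_T, 0):
  V(4,0) = 0.031823; V(4,1) = 0.066452; V(4,2) = 0.100000; V(4,3) = 0.132499; V(4,4) = 0.163983
Backward induction: V(k, i) = exp(-r*dt) * [p * V(k+1, i) + (1-p) * V(k+1, i+1)]; then take max(V_cont, immediate exercise) for American.
  V(3,0) = exp(-r*dt) * [p*0.031823 + (1-p)*0.066452] = 0.048800; exercise = 0.049275; V(3,0) = max -> 0.049275
  V(3,1) = exp(-r*dt) * [p*0.066452 + (1-p)*0.100000] = 0.082885; exercise = 0.083359; V(3,1) = max -> 0.083359
  V(3,2) = exp(-r*dt) * [p*0.100000 + (1-p)*0.132499] = 0.115904; exercise = 0.116379; V(3,2) = max -> 0.116379
  V(3,3) = exp(-r*dt) * [p*0.132499 + (1-p)*0.163983] = 0.147891; exercise = 0.148366; V(3,3) = max -> 0.148366
  V(2,0) = exp(-r*dt) * [p*0.049275 + (1-p)*0.083359] = 0.065978; exercise = 0.066452; V(2,0) = max -> 0.066452
  V(2,1) = exp(-r*dt) * [p*0.083359 + (1-p)*0.116379] = 0.099525; exercise = 0.100000; V(2,1) = max -> 0.100000
  V(2,2) = exp(-r*dt) * [p*0.116379 + (1-p)*0.148366] = 0.132024; exercise = 0.132499; V(2,2) = max -> 0.132499
  V(1,0) = exp(-r*dt) * [p*0.066452 + (1-p)*0.100000] = 0.082885; exercise = 0.083359; V(1,0) = max -> 0.083359
  V(1,1) = exp(-r*dt) * [p*0.100000 + (1-p)*0.132499] = 0.115904; exercise = 0.116379; V(1,1) = max -> 0.116379
  V(0,0) = exp(-r*dt) * [p*0.083359 + (1-p)*0.116379] = 0.099525; exercise = 0.100000; V(0,0) = max -> 0.100000


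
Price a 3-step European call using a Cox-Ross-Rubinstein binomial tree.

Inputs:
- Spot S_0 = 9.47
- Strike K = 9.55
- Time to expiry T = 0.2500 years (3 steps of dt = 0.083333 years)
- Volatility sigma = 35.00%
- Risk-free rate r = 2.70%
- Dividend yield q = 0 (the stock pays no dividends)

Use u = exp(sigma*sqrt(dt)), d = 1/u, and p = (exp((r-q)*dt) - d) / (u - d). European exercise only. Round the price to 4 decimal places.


Answer: Price = V(0,0) = 0.7081

Derivation:
dt = T/N = 0.083333
u = exp(sigma*sqrt(dt)) = 1.106317; d = 1/u = 0.903900
p = (exp((r-q)*dt) - d) / (u - d) = 0.485891
Discount per step: exp(-r*dt) = 0.997753
Stock lattice S(k, i) with i counting down-moves:
  k=0: S(0,0) = 9.4700
  k=1: S(1,0) = 10.4768; S(1,1) = 8.5599
  k=2: S(2,0) = 11.5907; S(2,1) = 9.4700; S(2,2) = 7.7373
  k=3: S(3,0) = 12.8230; S(3,1) = 10.4768; S(3,2) = 8.5599; S(3,3) = 6.9938
Terminal payoffs V(N, i) = max(S_T - K, 0):
  V(3,0) = 3.272966; V(3,1) = 0.926820; V(3,2) = 0.000000; V(3,3) = 0.000000
Backward induction: V(k, i) = exp(-r*dt) * [p * V(k+1, i) + (1-p) * V(k+1, i+1)].
  V(2,0) = exp(-r*dt) * [p*3.272966 + (1-p)*0.926820] = 2.062145
  V(2,1) = exp(-r*dt) * [p*0.926820 + (1-p)*0.000000] = 0.449321
  V(2,2) = exp(-r*dt) * [p*0.000000 + (1-p)*0.000000] = 0.000000
  V(1,0) = exp(-r*dt) * [p*2.062145 + (1-p)*0.449321] = 1.230206
  V(1,1) = exp(-r*dt) * [p*0.449321 + (1-p)*0.000000] = 0.217830
  V(0,0) = exp(-r*dt) * [p*1.230206 + (1-p)*0.217830] = 0.708139


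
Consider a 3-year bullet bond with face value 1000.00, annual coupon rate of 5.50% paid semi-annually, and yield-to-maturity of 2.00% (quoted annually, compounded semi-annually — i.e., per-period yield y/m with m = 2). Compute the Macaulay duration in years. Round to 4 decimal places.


Coupon per period c = face * coupon_rate / m = 27.500000
Periods per year m = 2; per-period yield y/m = 0.010000
Number of cashflows N = 6
Cashflows (t years, CF_t, discount factor 1/(1+y/m)^(m*t), PV):
  t = 0.5000: CF_t = 27.500000, DF = 0.990099, PV = 27.227723
  t = 1.0000: CF_t = 27.500000, DF = 0.980296, PV = 26.958141
  t = 1.5000: CF_t = 27.500000, DF = 0.970590, PV = 26.691229
  t = 2.0000: CF_t = 27.500000, DF = 0.960980, PV = 26.426959
  t = 2.5000: CF_t = 27.500000, DF = 0.951466, PV = 26.165306
  t = 3.0000: CF_t = 1027.500000, DF = 0.942045, PV = 967.951479
Price P = sum_t PV_t = 1101.420838
Macaulay numerator sum_t t * PV_t:
  t * PV_t at t = 0.5000: 13.613861
  t * PV_t at t = 1.0000: 26.958141
  t * PV_t at t = 1.5000: 40.036844
  t * PV_t at t = 2.0000: 52.853919
  t * PV_t at t = 2.5000: 65.413266
  t * PV_t at t = 3.0000: 2903.854438
Macaulay duration D = (sum_t t * PV_t) / P = 3102.730469 / 1101.420838 = 2.817025

Answer: Macaulay duration = 2.8170 years


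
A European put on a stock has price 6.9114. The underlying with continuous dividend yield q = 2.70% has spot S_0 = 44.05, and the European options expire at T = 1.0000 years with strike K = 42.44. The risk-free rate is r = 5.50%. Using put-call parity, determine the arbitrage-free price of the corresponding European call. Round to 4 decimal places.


Put-call parity: C - P = S_0 * exp(-qT) - K * exp(-rT).
S_0 * exp(-qT) = 44.0500 * 0.97336124 = 42.87656269
K * exp(-rT) = 42.4400 * 0.94648515 = 40.16882968
C = P + S*exp(-qT) - K*exp(-rT)
C = 6.9114 + 42.87656269 - 40.16882968 = 9.6191

Answer: Call price = 9.6191


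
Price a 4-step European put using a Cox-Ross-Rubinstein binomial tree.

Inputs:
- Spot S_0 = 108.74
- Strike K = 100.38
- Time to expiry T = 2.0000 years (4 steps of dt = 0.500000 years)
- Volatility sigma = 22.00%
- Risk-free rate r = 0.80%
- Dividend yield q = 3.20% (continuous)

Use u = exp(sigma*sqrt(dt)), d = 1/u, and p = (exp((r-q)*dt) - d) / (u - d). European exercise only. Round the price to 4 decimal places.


Answer: Price = V(0,0) = 11.2092

Derivation:
dt = T/N = 0.500000
u = exp(sigma*sqrt(dt)) = 1.168316; d = 1/u = 0.855933
p = (exp((r-q)*dt) - d) / (u - d) = 0.423003
Discount per step: exp(-r*dt) = 0.996008
Stock lattice S(k, i) with i counting down-moves:
  k=0: S(0,0) = 108.7400
  k=1: S(1,0) = 127.0427; S(1,1) = 93.0741
  k=2: S(2,0) = 148.4260; S(2,1) = 108.7400; S(2,2) = 79.6652
  k=3: S(3,0) = 173.4085; S(3,1) = 127.0427; S(3,2) = 93.0741; S(3,3) = 68.1880
  k=4: S(4,0) = 202.5960; S(4,1) = 148.4260; S(4,2) = 108.7400; S(4,3) = 79.6652; S(4,4) = 58.3644
Terminal payoffs V(N, i) = max(K - S_T, 0):
  V(4,0) = 0.000000; V(4,1) = 0.000000; V(4,2) = 0.000000; V(4,3) = 20.714810; V(4,4) = 42.015622
Backward induction: V(k, i) = exp(-r*dt) * [p * V(k+1, i) + (1-p) * V(k+1, i+1)].
  V(3,0) = exp(-r*dt) * [p*0.000000 + (1-p)*0.000000] = 0.000000
  V(3,1) = exp(-r*dt) * [p*0.000000 + (1-p)*0.000000] = 0.000000
  V(3,2) = exp(-r*dt) * [p*0.000000 + (1-p)*20.714810] = 11.904677
  V(3,3) = exp(-r*dt) * [p*20.714810 + (1-p)*42.015622] = 32.873565
  V(2,0) = exp(-r*dt) * [p*0.000000 + (1-p)*0.000000] = 0.000000
  V(2,1) = exp(-r*dt) * [p*0.000000 + (1-p)*11.904677] = 6.841547
  V(2,2) = exp(-r*dt) * [p*11.904677 + (1-p)*32.873565] = 23.907848
  V(1,0) = exp(-r*dt) * [p*0.000000 + (1-p)*6.841547] = 3.931796
  V(1,1) = exp(-r*dt) * [p*6.841547 + (1-p)*23.907848] = 16.622137
  V(0,0) = exp(-r*dt) * [p*3.931796 + (1-p)*16.622137] = 11.209163


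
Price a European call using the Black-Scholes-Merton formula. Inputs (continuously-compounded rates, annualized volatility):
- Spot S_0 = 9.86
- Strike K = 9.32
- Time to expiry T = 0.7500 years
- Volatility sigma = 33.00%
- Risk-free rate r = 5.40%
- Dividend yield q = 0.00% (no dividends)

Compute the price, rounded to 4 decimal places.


Answer: Price = 1.5839

Derivation:
d1 = (ln(S/K) + (r - q + 0.5*sigma^2) * T) / (sigma * sqrt(T)) = 0.48168872
d2 = d1 - sigma * sqrt(T) = 0.19590033
exp(-rT) = 0.96030916; exp(-qT) = 1.00000000
C = S_0 * exp(-qT) * N(d1) - K * exp(-rT) * N(d2)
N(d1) = 0.68498645; N(d2) = 0.57765591
C = 9.8600 * 1.00000000 * 0.68498645 - 9.3200 * 0.96030916 * 0.57765591 = 1.5839


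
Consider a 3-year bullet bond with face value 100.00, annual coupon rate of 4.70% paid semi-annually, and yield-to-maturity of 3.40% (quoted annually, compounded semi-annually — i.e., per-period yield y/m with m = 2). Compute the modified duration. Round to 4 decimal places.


Answer: Modified duration = 2.7891

Derivation:
Coupon per period c = face * coupon_rate / m = 2.350000
Periods per year m = 2; per-period yield y/m = 0.017000
Number of cashflows N = 6
Cashflows (t years, CF_t, discount factor 1/(1+y/m)^(m*t), PV):
  t = 0.5000: CF_t = 2.350000, DF = 0.983284, PV = 2.310718
  t = 1.0000: CF_t = 2.350000, DF = 0.966848, PV = 2.272092
  t = 1.5000: CF_t = 2.350000, DF = 0.950686, PV = 2.234112
  t = 2.0000: CF_t = 2.350000, DF = 0.934795, PV = 2.196767
  t = 2.5000: CF_t = 2.350000, DF = 0.919169, PV = 2.160046
  t = 3.0000: CF_t = 102.350000, DF = 0.903804, PV = 92.504344
Price P = sum_t PV_t = 103.678080
First compute Macaulay numerator sum_t t * PV_t:
  t * PV_t at t = 0.5000: 1.155359
  t * PV_t at t = 1.0000: 2.272092
  t * PV_t at t = 1.5000: 3.351168
  t * PV_t at t = 2.0000: 4.393535
  t * PV_t at t = 2.5000: 5.400116
  t * PV_t at t = 3.0000: 277.513033
Macaulay duration D = 294.085304 / 103.678080 = 2.836523
Modified duration = D / (1 + y/m) = 2.836523 / (1 + 0.017000) = 2.789109
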